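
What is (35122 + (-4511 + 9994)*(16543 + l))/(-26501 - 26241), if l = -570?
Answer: -87615081/52742 ≈ -1661.2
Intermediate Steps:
(35122 + (-4511 + 9994)*(16543 + l))/(-26501 - 26241) = (35122 + (-4511 + 9994)*(16543 - 570))/(-26501 - 26241) = (35122 + 5483*15973)/(-52742) = (35122 + 87579959)*(-1/52742) = 87615081*(-1/52742) = -87615081/52742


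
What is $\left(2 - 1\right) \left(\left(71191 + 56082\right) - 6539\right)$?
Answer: $120734$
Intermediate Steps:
$\left(2 - 1\right) \left(\left(71191 + 56082\right) - 6539\right) = \left(2 - 1\right) \left(127273 - 6539\right) = 1 \cdot 120734 = 120734$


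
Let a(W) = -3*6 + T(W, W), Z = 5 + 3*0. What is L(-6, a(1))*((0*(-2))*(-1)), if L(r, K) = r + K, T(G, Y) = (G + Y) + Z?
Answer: 0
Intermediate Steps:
Z = 5 (Z = 5 + 0 = 5)
T(G, Y) = 5 + G + Y (T(G, Y) = (G + Y) + 5 = 5 + G + Y)
a(W) = -13 + 2*W (a(W) = -3*6 + (5 + W + W) = -18 + (5 + 2*W) = -13 + 2*W)
L(r, K) = K + r
L(-6, a(1))*((0*(-2))*(-1)) = ((-13 + 2*1) - 6)*((0*(-2))*(-1)) = ((-13 + 2) - 6)*(0*(-1)) = (-11 - 6)*0 = -17*0 = 0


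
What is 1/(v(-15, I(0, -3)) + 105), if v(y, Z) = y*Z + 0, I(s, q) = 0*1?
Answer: 1/105 ≈ 0.0095238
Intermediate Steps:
I(s, q) = 0
v(y, Z) = Z*y (v(y, Z) = Z*y + 0 = Z*y)
1/(v(-15, I(0, -3)) + 105) = 1/(0*(-15) + 105) = 1/(0 + 105) = 1/105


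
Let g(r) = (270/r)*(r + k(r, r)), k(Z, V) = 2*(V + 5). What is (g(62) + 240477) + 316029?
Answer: 17278146/31 ≈ 5.5736e+5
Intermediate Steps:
k(Z, V) = 10 + 2*V (k(Z, V) = 2*(5 + V) = 10 + 2*V)
g(r) = 270*(10 + 3*r)/r (g(r) = (270/r)*(r + (10 + 2*r)) = (270/r)*(10 + 3*r) = 270*(10 + 3*r)/r)
(g(62) + 240477) + 316029 = ((810 + 2700/62) + 240477) + 316029 = ((810 + 2700*(1/62)) + 240477) + 316029 = ((810 + 1350/31) + 240477) + 316029 = (26460/31 + 240477) + 316029 = 7481247/31 + 316029 = 17278146/31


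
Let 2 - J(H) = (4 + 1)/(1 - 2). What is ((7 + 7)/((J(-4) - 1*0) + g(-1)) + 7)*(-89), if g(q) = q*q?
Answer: -3115/4 ≈ -778.75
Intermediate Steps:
g(q) = q²
J(H) = 7 (J(H) = 2 - (4 + 1)/(1 - 2) = 2 - 5/(-1) = 2 - 5*(-1) = 2 - 1*(-5) = 2 + 5 = 7)
((7 + 7)/((J(-4) - 1*0) + g(-1)) + 7)*(-89) = ((7 + 7)/((7 - 1*0) + (-1)²) + 7)*(-89) = (14/((7 + 0) + 1) + 7)*(-89) = (14/(7 + 1) + 7)*(-89) = (14/8 + 7)*(-89) = (14*(⅛) + 7)*(-89) = (7/4 + 7)*(-89) = (35/4)*(-89) = -3115/4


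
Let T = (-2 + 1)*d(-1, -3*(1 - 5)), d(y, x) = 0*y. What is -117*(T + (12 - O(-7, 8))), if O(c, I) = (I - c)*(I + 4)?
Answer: 19656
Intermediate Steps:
d(y, x) = 0
T = 0 (T = (-2 + 1)*0 = -1*0 = 0)
O(c, I) = (4 + I)*(I - c) (O(c, I) = (I - c)*(4 + I) = (4 + I)*(I - c))
-117*(T + (12 - O(-7, 8))) = -117*(0 + (12 - (8² - 4*(-7) + 4*8 - 1*8*(-7)))) = -117*(0 + (12 - (64 + 28 + 32 + 56))) = -117*(0 + (12 - 1*180)) = -117*(0 + (12 - 180)) = -117*(0 - 168) = -117*(-168) = 19656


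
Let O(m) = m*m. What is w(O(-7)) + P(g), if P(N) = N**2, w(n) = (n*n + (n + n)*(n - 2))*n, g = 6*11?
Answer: 347699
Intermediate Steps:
O(m) = m**2
g = 66
w(n) = n*(n**2 + 2*n*(-2 + n)) (w(n) = (n**2 + (2*n)*(-2 + n))*n = (n**2 + 2*n*(-2 + n))*n = n*(n**2 + 2*n*(-2 + n)))
w(O(-7)) + P(g) = ((-7)**2)**2*(-4 + 3*(-7)**2) + 66**2 = 49**2*(-4 + 3*49) + 4356 = 2401*(-4 + 147) + 4356 = 2401*143 + 4356 = 343343 + 4356 = 347699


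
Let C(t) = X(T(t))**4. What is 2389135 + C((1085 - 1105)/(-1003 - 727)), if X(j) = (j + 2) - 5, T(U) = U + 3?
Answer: 2140055828529551/895745041 ≈ 2.3891e+6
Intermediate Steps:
T(U) = 3 + U
X(j) = -3 + j (X(j) = (2 + j) - 5 = -3 + j)
C(t) = t**4 (C(t) = (-3 + (3 + t))**4 = t**4)
2389135 + C((1085 - 1105)/(-1003 - 727)) = 2389135 + ((1085 - 1105)/(-1003 - 727))**4 = 2389135 + (-20/(-1730))**4 = 2389135 + (-20*(-1/1730))**4 = 2389135 + (2/173)**4 = 2389135 + 16/895745041 = 2140055828529551/895745041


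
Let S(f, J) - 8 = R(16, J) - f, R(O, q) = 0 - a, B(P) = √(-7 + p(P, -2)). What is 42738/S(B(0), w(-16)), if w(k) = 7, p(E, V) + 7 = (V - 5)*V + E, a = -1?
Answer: 14246/3 ≈ 4748.7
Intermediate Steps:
p(E, V) = -7 + E + V*(-5 + V) (p(E, V) = -7 + ((V - 5)*V + E) = -7 + ((-5 + V)*V + E) = -7 + (V*(-5 + V) + E) = -7 + (E + V*(-5 + V)) = -7 + E + V*(-5 + V))
B(P) = √P (B(P) = √(-7 + (-7 + P + (-2)² - 5*(-2))) = √(-7 + (-7 + P + 4 + 10)) = √(-7 + (7 + P)) = √P)
R(O, q) = 1 (R(O, q) = 0 - 1*(-1) = 0 + 1 = 1)
S(f, J) = 9 - f (S(f, J) = 8 + (1 - f) = 9 - f)
42738/S(B(0), w(-16)) = 42738/(9 - √0) = 42738/(9 - 1*0) = 42738/(9 + 0) = 42738/9 = 42738*(⅑) = 14246/3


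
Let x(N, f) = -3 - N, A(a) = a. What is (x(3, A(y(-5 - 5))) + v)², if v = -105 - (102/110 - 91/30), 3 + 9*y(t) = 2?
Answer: 51652969/4356 ≈ 11858.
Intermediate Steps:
y(t) = -⅑ (y(t) = -⅓ + (⅑)*2 = -⅓ + 2/9 = -⅑)
v = -6791/66 (v = -105 - (102*(1/110) - 91*1/30) = -105 - (51/55 - 91/30) = -105 - 1*(-139/66) = -105 + 139/66 = -6791/66 ≈ -102.89)
(x(3, A(y(-5 - 5))) + v)² = ((-3 - 1*3) - 6791/66)² = ((-3 - 3) - 6791/66)² = (-6 - 6791/66)² = (-7187/66)² = 51652969/4356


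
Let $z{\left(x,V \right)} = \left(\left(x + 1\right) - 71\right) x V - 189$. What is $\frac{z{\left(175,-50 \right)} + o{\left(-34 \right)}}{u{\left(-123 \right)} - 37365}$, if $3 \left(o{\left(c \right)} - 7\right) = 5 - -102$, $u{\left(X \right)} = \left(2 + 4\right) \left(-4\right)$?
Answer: $\frac{2756689}{112167} \approx 24.577$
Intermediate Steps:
$u{\left(X \right)} = -24$ ($u{\left(X \right)} = 6 \left(-4\right) = -24$)
$o{\left(c \right)} = \frac{128}{3}$ ($o{\left(c \right)} = 7 + \frac{5 - -102}{3} = 7 + \frac{5 + 102}{3} = 7 + \frac{1}{3} \cdot 107 = 7 + \frac{107}{3} = \frac{128}{3}$)
$z{\left(x,V \right)} = -189 + V x \left(-70 + x\right)$ ($z{\left(x,V \right)} = \left(\left(1 + x\right) - 71\right) x V - 189 = \left(-70 + x\right) x V - 189 = x \left(-70 + x\right) V - 189 = V x \left(-70 + x\right) - 189 = -189 + V x \left(-70 + x\right)$)
$\frac{z{\left(175,-50 \right)} + o{\left(-34 \right)}}{u{\left(-123 \right)} - 37365} = \frac{\left(-189 - 50 \cdot 175^{2} - \left(-3500\right) 175\right) + \frac{128}{3}}{-24 - 37365} = \frac{\left(-189 - 1531250 + 612500\right) + \frac{128}{3}}{-37389} = \left(\left(-189 - 1531250 + 612500\right) + \frac{128}{3}\right) \left(- \frac{1}{37389}\right) = \left(-918939 + \frac{128}{3}\right) \left(- \frac{1}{37389}\right) = \left(- \frac{2756689}{3}\right) \left(- \frac{1}{37389}\right) = \frac{2756689}{112167}$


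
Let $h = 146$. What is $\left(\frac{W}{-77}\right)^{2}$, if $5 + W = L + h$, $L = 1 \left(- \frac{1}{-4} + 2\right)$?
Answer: $\frac{328329}{94864} \approx 3.461$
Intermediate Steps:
$L = \frac{9}{4}$ ($L = 1 \left(\left(-1\right) \left(- \frac{1}{4}\right) + 2\right) = 1 \left(\frac{1}{4} + 2\right) = 1 \cdot \frac{9}{4} = \frac{9}{4} \approx 2.25$)
$W = \frac{573}{4}$ ($W = -5 + \left(\frac{9}{4} + 146\right) = -5 + \frac{593}{4} = \frac{573}{4} \approx 143.25$)
$\left(\frac{W}{-77}\right)^{2} = \left(\frac{573}{4 \left(-77\right)}\right)^{2} = \left(\frac{573}{4} \left(- \frac{1}{77}\right)\right)^{2} = \left(- \frac{573}{308}\right)^{2} = \frac{328329}{94864}$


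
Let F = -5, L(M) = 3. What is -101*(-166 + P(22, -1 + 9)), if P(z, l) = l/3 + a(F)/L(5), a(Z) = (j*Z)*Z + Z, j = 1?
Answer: 47470/3 ≈ 15823.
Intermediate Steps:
a(Z) = Z + Z**2 (a(Z) = (1*Z)*Z + Z = Z*Z + Z = Z**2 + Z = Z + Z**2)
P(z, l) = 20/3 + l/3 (P(z, l) = l/3 - 5*(1 - 5)/3 = l*(1/3) - 5*(-4)*(1/3) = l/3 + 20*(1/3) = l/3 + 20/3 = 20/3 + l/3)
-101*(-166 + P(22, -1 + 9)) = -101*(-166 + (20/3 + (-1 + 9)/3)) = -101*(-166 + (20/3 + (1/3)*8)) = -101*(-166 + (20/3 + 8/3)) = -101*(-166 + 28/3) = -101*(-470/3) = 47470/3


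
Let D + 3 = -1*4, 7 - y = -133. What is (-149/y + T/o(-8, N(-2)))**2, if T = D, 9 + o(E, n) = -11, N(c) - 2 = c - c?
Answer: 25/49 ≈ 0.51020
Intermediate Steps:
y = 140 (y = 7 - 1*(-133) = 7 + 133 = 140)
N(c) = 2 (N(c) = 2 + (c - c) = 2 + 0 = 2)
o(E, n) = -20 (o(E, n) = -9 - 11 = -20)
D = -7 (D = -3 - 1*4 = -3 - 4 = -7)
T = -7
(-149/y + T/o(-8, N(-2)))**2 = (-149/140 - 7/(-20))**2 = (-149*1/140 - 7*(-1/20))**2 = (-149/140 + 7/20)**2 = (-5/7)**2 = 25/49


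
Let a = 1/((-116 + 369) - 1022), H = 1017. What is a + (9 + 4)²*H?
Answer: 132170336/769 ≈ 1.7187e+5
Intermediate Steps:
a = -1/769 (a = 1/(253 - 1022) = 1/(-769) = -1/769 ≈ -0.0013004)
a + (9 + 4)²*H = -1/769 + (9 + 4)²*1017 = -1/769 + 13²*1017 = -1/769 + 169*1017 = -1/769 + 171873 = 132170336/769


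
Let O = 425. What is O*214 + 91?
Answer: 91041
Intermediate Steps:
O*214 + 91 = 425*214 + 91 = 90950 + 91 = 91041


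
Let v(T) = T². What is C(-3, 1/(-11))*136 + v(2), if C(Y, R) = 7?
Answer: 956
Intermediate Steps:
C(-3, 1/(-11))*136 + v(2) = 7*136 + 2² = 952 + 4 = 956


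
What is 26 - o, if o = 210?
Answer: -184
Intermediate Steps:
26 - o = 26 - 1*210 = 26 - 210 = -184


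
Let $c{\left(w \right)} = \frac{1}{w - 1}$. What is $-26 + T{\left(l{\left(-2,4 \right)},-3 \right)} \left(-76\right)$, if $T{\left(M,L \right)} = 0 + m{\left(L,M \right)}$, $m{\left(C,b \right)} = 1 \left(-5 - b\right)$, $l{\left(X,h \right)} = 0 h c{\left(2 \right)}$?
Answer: $354$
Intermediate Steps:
$c{\left(w \right)} = \frac{1}{-1 + w}$
$l{\left(X,h \right)} = 0$ ($l{\left(X,h \right)} = \frac{0 h}{-1 + 2} = \frac{0}{1} = 0 \cdot 1 = 0$)
$m{\left(C,b \right)} = -5 - b$
$T{\left(M,L \right)} = -5 - M$ ($T{\left(M,L \right)} = 0 - \left(5 + M\right) = -5 - M$)
$-26 + T{\left(l{\left(-2,4 \right)},-3 \right)} \left(-76\right) = -26 + \left(-5 - 0\right) \left(-76\right) = -26 + \left(-5 + 0\right) \left(-76\right) = -26 - -380 = -26 + 380 = 354$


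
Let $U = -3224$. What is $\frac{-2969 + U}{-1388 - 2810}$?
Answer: $\frac{6193}{4198} \approx 1.4752$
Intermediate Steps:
$\frac{-2969 + U}{-1388 - 2810} = \frac{-2969 - 3224}{-1388 - 2810} = - \frac{6193}{-4198} = \left(-6193\right) \left(- \frac{1}{4198}\right) = \frac{6193}{4198}$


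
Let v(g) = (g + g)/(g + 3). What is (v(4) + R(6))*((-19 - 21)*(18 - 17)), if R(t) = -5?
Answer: 1080/7 ≈ 154.29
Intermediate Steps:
v(g) = 2*g/(3 + g) (v(g) = (2*g)/(3 + g) = 2*g/(3 + g))
(v(4) + R(6))*((-19 - 21)*(18 - 17)) = (2*4/(3 + 4) - 5)*((-19 - 21)*(18 - 17)) = (2*4/7 - 5)*(-40*1) = (2*4*(⅐) - 5)*(-40) = (8/7 - 5)*(-40) = -27/7*(-40) = 1080/7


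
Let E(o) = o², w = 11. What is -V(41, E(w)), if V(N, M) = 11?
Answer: -11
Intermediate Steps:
-V(41, E(w)) = -1*11 = -11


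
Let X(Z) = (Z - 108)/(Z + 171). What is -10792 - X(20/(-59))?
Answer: -108658256/10069 ≈ -10791.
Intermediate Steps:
X(Z) = (-108 + Z)/(171 + Z)
-10792 - X(20/(-59)) = -10792 - (-108 + 20/(-59))/(171 + 20/(-59)) = -10792 - (-108 + 20*(-1/59))/(171 + 20*(-1/59)) = -10792 - (-108 - 20/59)/(171 - 20/59) = -10792 - (-6392)/(10069/59*59) = -10792 - 59*(-6392)/(10069*59) = -10792 - 1*(-6392/10069) = -10792 + 6392/10069 = -108658256/10069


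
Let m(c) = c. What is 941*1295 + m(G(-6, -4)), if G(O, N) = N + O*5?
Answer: 1218561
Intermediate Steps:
G(O, N) = N + 5*O
941*1295 + m(G(-6, -4)) = 941*1295 + (-4 + 5*(-6)) = 1218595 + (-4 - 30) = 1218595 - 34 = 1218561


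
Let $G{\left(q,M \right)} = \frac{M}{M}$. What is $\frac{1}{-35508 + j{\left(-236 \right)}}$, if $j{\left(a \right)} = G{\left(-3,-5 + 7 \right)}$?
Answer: $- \frac{1}{35507} \approx -2.8163 \cdot 10^{-5}$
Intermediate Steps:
$G{\left(q,M \right)} = 1$
$j{\left(a \right)} = 1$
$\frac{1}{-35508 + j{\left(-236 \right)}} = \frac{1}{-35508 + 1} = \frac{1}{-35507} = - \frac{1}{35507}$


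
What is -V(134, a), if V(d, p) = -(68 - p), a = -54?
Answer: 122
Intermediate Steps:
V(d, p) = -68 + p
-V(134, a) = -(-68 - 54) = -1*(-122) = 122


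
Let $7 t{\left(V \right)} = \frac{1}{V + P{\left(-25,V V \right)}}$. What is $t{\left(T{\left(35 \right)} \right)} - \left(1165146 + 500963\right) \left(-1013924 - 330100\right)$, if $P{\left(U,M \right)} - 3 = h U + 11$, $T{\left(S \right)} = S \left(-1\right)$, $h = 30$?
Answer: $\frac{12085450734678551}{5397} \approx 2.2393 \cdot 10^{12}$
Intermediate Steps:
$T{\left(S \right)} = - S$
$P{\left(U,M \right)} = 14 + 30 U$ ($P{\left(U,M \right)} = 3 + \left(30 U + 11\right) = 3 + \left(11 + 30 U\right) = 14 + 30 U$)
$t{\left(V \right)} = \frac{1}{7 \left(-736 + V\right)}$ ($t{\left(V \right)} = \frac{1}{7 \left(V + \left(14 + 30 \left(-25\right)\right)\right)} = \frac{1}{7 \left(V + \left(14 - 750\right)\right)} = \frac{1}{7 \left(V - 736\right)} = \frac{1}{7 \left(-736 + V\right)}$)
$t{\left(T{\left(35 \right)} \right)} - \left(1165146 + 500963\right) \left(-1013924 - 330100\right) = \frac{1}{7 \left(-736 - 35\right)} - \left(1165146 + 500963\right) \left(-1013924 - 330100\right) = \frac{1}{7 \left(-736 - 35\right)} - 1666109 \left(-1344024\right) = \frac{1}{7 \left(-771\right)} - -2239290482616 = \frac{1}{7} \left(- \frac{1}{771}\right) + 2239290482616 = - \frac{1}{5397} + 2239290482616 = \frac{12085450734678551}{5397}$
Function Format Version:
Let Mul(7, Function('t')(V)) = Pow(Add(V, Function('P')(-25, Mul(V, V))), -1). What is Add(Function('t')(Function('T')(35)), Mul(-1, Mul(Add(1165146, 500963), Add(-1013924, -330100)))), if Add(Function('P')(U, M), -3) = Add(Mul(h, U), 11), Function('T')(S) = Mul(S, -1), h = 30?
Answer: Rational(12085450734678551, 5397) ≈ 2.2393e+12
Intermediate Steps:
Function('T')(S) = Mul(-1, S)
Function('P')(U, M) = Add(14, Mul(30, U)) (Function('P')(U, M) = Add(3, Add(Mul(30, U), 11)) = Add(3, Add(11, Mul(30, U))) = Add(14, Mul(30, U)))
Function('t')(V) = Mul(Rational(1, 7), Pow(Add(-736, V), -1)) (Function('t')(V) = Mul(Rational(1, 7), Pow(Add(V, Add(14, Mul(30, -25))), -1)) = Mul(Rational(1, 7), Pow(Add(V, Add(14, -750)), -1)) = Mul(Rational(1, 7), Pow(Add(V, -736), -1)) = Mul(Rational(1, 7), Pow(Add(-736, V), -1)))
Add(Function('t')(Function('T')(35)), Mul(-1, Mul(Add(1165146, 500963), Add(-1013924, -330100)))) = Add(Mul(Rational(1, 7), Pow(Add(-736, Mul(-1, 35)), -1)), Mul(-1, Mul(Add(1165146, 500963), Add(-1013924, -330100)))) = Add(Mul(Rational(1, 7), Pow(Add(-736, -35), -1)), Mul(-1, Mul(1666109, -1344024))) = Add(Mul(Rational(1, 7), Pow(-771, -1)), Mul(-1, -2239290482616)) = Add(Mul(Rational(1, 7), Rational(-1, 771)), 2239290482616) = Add(Rational(-1, 5397), 2239290482616) = Rational(12085450734678551, 5397)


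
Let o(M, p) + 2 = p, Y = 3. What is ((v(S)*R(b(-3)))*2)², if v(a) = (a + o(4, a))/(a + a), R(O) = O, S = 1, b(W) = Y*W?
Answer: 0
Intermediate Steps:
o(M, p) = -2 + p
b(W) = 3*W
v(a) = (-2 + 2*a)/(2*a) (v(a) = (a + (-2 + a))/(a + a) = (-2 + 2*a)/((2*a)) = (-2 + 2*a)*(1/(2*a)) = (-2 + 2*a)/(2*a))
((v(S)*R(b(-3)))*2)² = ((((-1 + 1)/1)*(3*(-3)))*2)² = (((1*0)*(-9))*2)² = ((0*(-9))*2)² = (0*2)² = 0² = 0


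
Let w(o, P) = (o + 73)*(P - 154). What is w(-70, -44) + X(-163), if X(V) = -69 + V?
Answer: -826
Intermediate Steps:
w(o, P) = (-154 + P)*(73 + o) (w(o, P) = (73 + o)*(-154 + P) = (-154 + P)*(73 + o))
w(-70, -44) + X(-163) = (-11242 - 154*(-70) + 73*(-44) - 44*(-70)) + (-69 - 163) = (-11242 + 10780 - 3212 + 3080) - 232 = -594 - 232 = -826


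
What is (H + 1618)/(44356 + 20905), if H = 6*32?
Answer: 1810/65261 ≈ 0.027735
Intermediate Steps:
H = 192
(H + 1618)/(44356 + 20905) = (192 + 1618)/(44356 + 20905) = 1810/65261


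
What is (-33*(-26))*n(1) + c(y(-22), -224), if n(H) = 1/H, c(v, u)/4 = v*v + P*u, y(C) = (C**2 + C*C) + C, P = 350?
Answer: 3266922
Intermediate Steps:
y(C) = C + 2*C**2 (y(C) = (C**2 + C**2) + C = 2*C**2 + C = C + 2*C**2)
c(v, u) = 4*v**2 + 1400*u (c(v, u) = 4*(v*v + 350*u) = 4*(v**2 + 350*u) = 4*v**2 + 1400*u)
(-33*(-26))*n(1) + c(y(-22), -224) = -33*(-26)/1 + (4*(-22*(1 + 2*(-22)))**2 + 1400*(-224)) = 858*1 + (4*(-22*(1 - 44))**2 - 313600) = 858 + (4*(-22*(-43))**2 - 313600) = 858 + (4*946**2 - 313600) = 858 + (4*894916 - 313600) = 858 + (3579664 - 313600) = 858 + 3266064 = 3266922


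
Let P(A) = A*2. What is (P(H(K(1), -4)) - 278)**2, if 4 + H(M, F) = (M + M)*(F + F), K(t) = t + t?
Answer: 122500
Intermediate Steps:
K(t) = 2*t
H(M, F) = -4 + 4*F*M (H(M, F) = -4 + (M + M)*(F + F) = -4 + (2*M)*(2*F) = -4 + 4*F*M)
P(A) = 2*A
(P(H(K(1), -4)) - 278)**2 = (2*(-4 + 4*(-4)*(2*1)) - 278)**2 = (2*(-4 + 4*(-4)*2) - 278)**2 = (2*(-4 - 32) - 278)**2 = (2*(-36) - 278)**2 = (-72 - 278)**2 = (-350)**2 = 122500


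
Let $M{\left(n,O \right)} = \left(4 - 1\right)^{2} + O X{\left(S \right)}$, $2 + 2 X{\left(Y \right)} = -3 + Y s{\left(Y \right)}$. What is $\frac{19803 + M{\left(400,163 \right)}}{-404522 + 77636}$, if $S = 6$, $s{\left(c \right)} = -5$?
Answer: $- \frac{33919}{653772} \approx -0.051882$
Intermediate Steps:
$X{\left(Y \right)} = - \frac{5}{2} - \frac{5 Y}{2}$ ($X{\left(Y \right)} = -1 + \frac{-3 + Y \left(-5\right)}{2} = -1 + \frac{-3 - 5 Y}{2} = -1 - \left(\frac{3}{2} + \frac{5 Y}{2}\right) = - \frac{5}{2} - \frac{5 Y}{2}$)
$M{\left(n,O \right)} = 9 - \frac{35 O}{2}$ ($M{\left(n,O \right)} = \left(4 - 1\right)^{2} + O \left(- \frac{5}{2} - 15\right) = 3^{2} + O \left(- \frac{5}{2} - 15\right) = 9 + O \left(- \frac{35}{2}\right) = 9 - \frac{35 O}{2}$)
$\frac{19803 + M{\left(400,163 \right)}}{-404522 + 77636} = \frac{19803 + \left(9 - \frac{5705}{2}\right)}{-404522 + 77636} = \frac{19803 + \left(9 - \frac{5705}{2}\right)}{-326886} = \left(19803 - \frac{5687}{2}\right) \left(- \frac{1}{326886}\right) = \frac{33919}{2} \left(- \frac{1}{326886}\right) = - \frac{33919}{653772}$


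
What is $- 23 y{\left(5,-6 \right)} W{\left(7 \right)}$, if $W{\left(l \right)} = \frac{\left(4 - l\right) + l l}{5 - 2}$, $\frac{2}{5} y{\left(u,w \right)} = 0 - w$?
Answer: $-5290$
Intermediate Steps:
$y{\left(u,w \right)} = - \frac{5 w}{2}$ ($y{\left(u,w \right)} = \frac{5 \left(0 - w\right)}{2} = \frac{5 \left(- w\right)}{2} = - \frac{5 w}{2}$)
$W{\left(l \right)} = \frac{4}{3} - \frac{l}{3} + \frac{l^{2}}{3}$ ($W{\left(l \right)} = \frac{\left(4 - l\right) + l^{2}}{3} = \left(4 + l^{2} - l\right) \frac{1}{3} = \frac{4}{3} - \frac{l}{3} + \frac{l^{2}}{3}$)
$- 23 y{\left(5,-6 \right)} W{\left(7 \right)} = - 23 \left(\left(- \frac{5}{2}\right) \left(-6\right)\right) \left(\frac{4}{3} - \frac{7}{3} + \frac{7^{2}}{3}\right) = \left(-23\right) 15 \left(\frac{4}{3} - \frac{7}{3} + \frac{1}{3} \cdot 49\right) = - 345 \left(\frac{4}{3} - \frac{7}{3} + \frac{49}{3}\right) = \left(-345\right) \frac{46}{3} = -5290$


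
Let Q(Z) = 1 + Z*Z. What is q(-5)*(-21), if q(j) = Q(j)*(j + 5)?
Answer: 0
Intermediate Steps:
Q(Z) = 1 + Z²
q(j) = (1 + j²)*(5 + j) (q(j) = (1 + j²)*(j + 5) = (1 + j²)*(5 + j))
q(-5)*(-21) = ((1 + (-5)²)*(5 - 5))*(-21) = ((1 + 25)*0)*(-21) = (26*0)*(-21) = 0*(-21) = 0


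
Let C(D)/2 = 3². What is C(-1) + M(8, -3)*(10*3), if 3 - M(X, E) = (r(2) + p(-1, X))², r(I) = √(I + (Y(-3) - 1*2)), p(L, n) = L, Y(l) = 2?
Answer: 18 + 60*√2 ≈ 102.85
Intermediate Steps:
C(D) = 18 (C(D) = 2*3² = 2*9 = 18)
r(I) = √I (r(I) = √(I + (2 - 1*2)) = √(I + (2 - 2)) = √(I + 0) = √I)
M(X, E) = 3 - (-1 + √2)² (M(X, E) = 3 - (√2 - 1)² = 3 - (-1 + √2)²)
C(-1) + M(8, -3)*(10*3) = 18 + (2*√2)*(10*3) = 18 + (2*√2)*30 = 18 + 60*√2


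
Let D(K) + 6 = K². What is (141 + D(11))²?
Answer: 65536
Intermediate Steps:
D(K) = -6 + K²
(141 + D(11))² = (141 + (-6 + 11²))² = (141 + (-6 + 121))² = (141 + 115)² = 256² = 65536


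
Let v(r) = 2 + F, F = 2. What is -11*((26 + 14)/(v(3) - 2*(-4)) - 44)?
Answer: 1342/3 ≈ 447.33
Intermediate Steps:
v(r) = 4 (v(r) = 2 + 2 = 4)
-11*((26 + 14)/(v(3) - 2*(-4)) - 44) = -11*((26 + 14)/(4 - 2*(-4)) - 44) = -11*(40/(4 + 8) - 44) = -11*(40/12 - 44) = -11*(40*(1/12) - 44) = -11*(10/3 - 44) = -11*(-122/3) = 1342/3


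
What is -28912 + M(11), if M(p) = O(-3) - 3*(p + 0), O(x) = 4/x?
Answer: -86839/3 ≈ -28946.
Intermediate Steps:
M(p) = -4/3 - 3*p (M(p) = 4/(-3) - 3*(p + 0) = 4*(-⅓) - 3*p = -4/3 - 3*p)
-28912 + M(11) = -28912 + (-4/3 - 3*11) = -28912 + (-4/3 - 33) = -28912 - 103/3 = -86839/3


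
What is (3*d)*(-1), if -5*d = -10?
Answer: -6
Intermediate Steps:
d = 2 (d = -1/5*(-10) = 2)
(3*d)*(-1) = (3*2)*(-1) = 6*(-1) = -6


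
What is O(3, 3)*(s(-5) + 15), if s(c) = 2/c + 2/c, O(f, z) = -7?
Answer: -497/5 ≈ -99.400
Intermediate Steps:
s(c) = 4/c
O(3, 3)*(s(-5) + 15) = -7*(4/(-5) + 15) = -7*(4*(-⅕) + 15) = -7*(-⅘ + 15) = -7*71/5 = -497/5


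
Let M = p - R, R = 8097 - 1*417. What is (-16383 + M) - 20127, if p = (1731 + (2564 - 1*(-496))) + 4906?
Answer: -34493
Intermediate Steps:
R = 7680 (R = 8097 - 417 = 7680)
p = 9697 (p = (1731 + (2564 + 496)) + 4906 = (1731 + 3060) + 4906 = 4791 + 4906 = 9697)
M = 2017 (M = 9697 - 1*7680 = 9697 - 7680 = 2017)
(-16383 + M) - 20127 = (-16383 + 2017) - 20127 = -14366 - 20127 = -34493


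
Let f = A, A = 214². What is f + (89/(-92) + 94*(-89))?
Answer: 3443471/92 ≈ 37429.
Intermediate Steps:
A = 45796
f = 45796
f + (89/(-92) + 94*(-89)) = 45796 + (89/(-92) + 94*(-89)) = 45796 + (89*(-1/92) - 8366) = 45796 + (-89/92 - 8366) = 45796 - 769761/92 = 3443471/92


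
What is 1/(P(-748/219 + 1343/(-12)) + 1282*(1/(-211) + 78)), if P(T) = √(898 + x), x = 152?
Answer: 317975101/31794302898059 - 222605*√42/445120240572826 ≈ 9.9978e-6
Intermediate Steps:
P(T) = 5*√42 (P(T) = √(898 + 152) = √1050 = 5*√42)
1/(P(-748/219 + 1343/(-12)) + 1282*(1/(-211) + 78)) = 1/(5*√42 + 1282*(1/(-211) + 78)) = 1/(5*√42 + 1282*(-1/211 + 78)) = 1/(5*√42 + 1282*(16457/211)) = 1/(5*√42 + 21097874/211) = 1/(21097874/211 + 5*√42)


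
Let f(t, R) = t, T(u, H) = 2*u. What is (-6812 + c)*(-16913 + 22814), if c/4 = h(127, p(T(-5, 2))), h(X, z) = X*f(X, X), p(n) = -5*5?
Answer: 340511304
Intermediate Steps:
p(n) = -25
h(X, z) = X² (h(X, z) = X*X = X²)
c = 64516 (c = 4*127² = 4*16129 = 64516)
(-6812 + c)*(-16913 + 22814) = (-6812 + 64516)*(-16913 + 22814) = 57704*5901 = 340511304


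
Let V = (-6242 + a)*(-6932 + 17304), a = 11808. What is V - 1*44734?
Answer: 57685818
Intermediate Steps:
V = 57730552 (V = (-6242 + 11808)*(-6932 + 17304) = 5566*10372 = 57730552)
V - 1*44734 = 57730552 - 1*44734 = 57730552 - 44734 = 57685818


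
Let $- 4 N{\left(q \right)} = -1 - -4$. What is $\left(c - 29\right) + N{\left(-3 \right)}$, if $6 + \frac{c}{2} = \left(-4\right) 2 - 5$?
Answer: $- \frac{271}{4} \approx -67.75$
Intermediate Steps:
$N{\left(q \right)} = - \frac{3}{4}$ ($N{\left(q \right)} = - \frac{-1 - -4}{4} = - \frac{-1 + 4}{4} = \left(- \frac{1}{4}\right) 3 = - \frac{3}{4}$)
$c = -38$ ($c = -12 + 2 \left(\left(-4\right) 2 - 5\right) = -12 + 2 \left(-8 - 5\right) = -12 + 2 \left(-13\right) = -12 - 26 = -38$)
$\left(c - 29\right) + N{\left(-3 \right)} = \left(-38 - 29\right) - \frac{3}{4} = -67 - \frac{3}{4} = - \frac{271}{4}$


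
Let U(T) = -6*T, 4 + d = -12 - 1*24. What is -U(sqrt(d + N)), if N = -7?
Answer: 6*I*sqrt(47) ≈ 41.134*I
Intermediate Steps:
d = -40 (d = -4 + (-12 - 1*24) = -4 + (-12 - 24) = -4 - 36 = -40)
-U(sqrt(d + N)) = -(-6)*sqrt(-40 - 7) = -(-6)*sqrt(-47) = -(-6)*I*sqrt(47) = 6*I*sqrt(47)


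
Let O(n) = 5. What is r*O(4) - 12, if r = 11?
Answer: 43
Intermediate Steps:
r*O(4) - 12 = 11*5 - 12 = 55 - 12 = 43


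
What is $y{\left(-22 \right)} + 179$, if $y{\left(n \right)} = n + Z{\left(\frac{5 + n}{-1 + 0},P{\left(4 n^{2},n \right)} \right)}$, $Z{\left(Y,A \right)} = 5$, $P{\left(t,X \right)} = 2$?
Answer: $162$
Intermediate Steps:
$y{\left(n \right)} = 5 + n$ ($y{\left(n \right)} = n + 5 = 5 + n$)
$y{\left(-22 \right)} + 179 = \left(5 - 22\right) + 179 = -17 + 179 = 162$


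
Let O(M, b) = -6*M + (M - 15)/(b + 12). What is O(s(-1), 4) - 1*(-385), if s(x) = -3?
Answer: 3215/8 ≈ 401.88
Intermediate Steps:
O(M, b) = -6*M + (-15 + M)/(12 + b)
O(s(-1), 4) - 1*(-385) = (-15 - 71*(-3) - 6*(-3)*4)/(12 + 4) - 1*(-385) = (-15 + 213 + 72)/16 + 385 = (1/16)*270 + 385 = 135/8 + 385 = 3215/8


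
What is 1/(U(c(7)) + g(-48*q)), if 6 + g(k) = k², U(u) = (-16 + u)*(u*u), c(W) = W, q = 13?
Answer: 1/388929 ≈ 2.5712e-6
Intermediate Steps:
U(u) = u²*(-16 + u) (U(u) = (-16 + u)*u² = u²*(-16 + u))
g(k) = -6 + k²
1/(U(c(7)) + g(-48*q)) = 1/(7²*(-16 + 7) + (-6 + (-48*13)²)) = 1/(49*(-9) + (-6 + (-624)²)) = 1/(-441 + (-6 + 389376)) = 1/(-441 + 389370) = 1/388929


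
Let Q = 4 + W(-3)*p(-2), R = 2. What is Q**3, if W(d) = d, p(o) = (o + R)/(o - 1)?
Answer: 64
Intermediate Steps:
p(o) = (2 + o)/(-1 + o) (p(o) = (o + 2)/(o - 1) = (2 + o)/(-1 + o))
Q = 4 (Q = 4 - 3*(2 - 2)/(-1 - 2) = 4 - 3*0/(-3) = 4 - (-1)*0 = 4 - 3*0 = 4 + 0 = 4)
Q**3 = 4**3 = 64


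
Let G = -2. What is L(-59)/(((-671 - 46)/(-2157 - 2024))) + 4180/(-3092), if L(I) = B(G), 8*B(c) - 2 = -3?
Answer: -9226033/4433928 ≈ -2.0808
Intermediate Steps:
B(c) = -1/8 (B(c) = 1/4 + (1/8)*(-3) = 1/4 - 3/8 = -1/8)
L(I) = -1/8
L(-59)/(((-671 - 46)/(-2157 - 2024))) + 4180/(-3092) = -(-2157 - 2024)/(-671 - 46)/8 + 4180/(-3092) = -1/(8*((-717/(-4181)))) + 4180*(-1/3092) = -1/(8*((-717*(-1/4181)))) - 1045/773 = -1/(8*717/4181) - 1045/773 = -1/8*4181/717 - 1045/773 = -4181/5736 - 1045/773 = -9226033/4433928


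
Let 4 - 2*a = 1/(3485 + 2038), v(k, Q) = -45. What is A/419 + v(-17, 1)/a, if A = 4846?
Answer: -101219344/9256129 ≈ -10.935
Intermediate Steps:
a = 22091/11046 (a = 2 - 1/(2*(3485 + 2038)) = 2 - 1/2/5523 = 2 - 1/2*1/5523 = 2 - 1/11046 = 22091/11046 ≈ 1.9999)
A/419 + v(-17, 1)/a = 4846/419 - 45/22091/11046 = 4846*(1/419) - 45*11046/22091 = 4846/419 - 497070/22091 = -101219344/9256129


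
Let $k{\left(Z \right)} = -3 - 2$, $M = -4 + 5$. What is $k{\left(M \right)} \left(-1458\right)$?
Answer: $7290$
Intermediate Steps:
$M = 1$
$k{\left(Z \right)} = -5$ ($k{\left(Z \right)} = -3 - 2 = -5$)
$k{\left(M \right)} \left(-1458\right) = \left(-5\right) \left(-1458\right) = 7290$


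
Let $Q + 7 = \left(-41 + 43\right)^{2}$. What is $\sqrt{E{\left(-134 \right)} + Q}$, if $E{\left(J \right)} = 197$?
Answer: $\sqrt{194} \approx 13.928$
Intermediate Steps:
$Q = -3$ ($Q = -7 + \left(-41 + 43\right)^{2} = -7 + 2^{2} = -7 + 4 = -3$)
$\sqrt{E{\left(-134 \right)} + Q} = \sqrt{197 - 3} = \sqrt{194}$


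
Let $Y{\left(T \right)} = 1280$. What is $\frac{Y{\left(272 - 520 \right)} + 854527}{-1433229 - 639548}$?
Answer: $- \frac{855807}{2072777} \approx -0.41288$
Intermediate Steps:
$\frac{Y{\left(272 - 520 \right)} + 854527}{-1433229 - 639548} = \frac{1280 + 854527}{-1433229 - 639548} = \frac{855807}{-1433229 - 639548} = \frac{855807}{-2072777} = 855807 \left(- \frac{1}{2072777}\right) = - \frac{855807}{2072777}$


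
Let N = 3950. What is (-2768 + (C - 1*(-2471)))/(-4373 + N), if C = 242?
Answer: 55/423 ≈ 0.13002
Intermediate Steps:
(-2768 + (C - 1*(-2471)))/(-4373 + N) = (-2768 + (242 - 1*(-2471)))/(-4373 + 3950) = (-2768 + (242 + 2471))/(-423) = (-2768 + 2713)*(-1/423) = -55*(-1/423) = 55/423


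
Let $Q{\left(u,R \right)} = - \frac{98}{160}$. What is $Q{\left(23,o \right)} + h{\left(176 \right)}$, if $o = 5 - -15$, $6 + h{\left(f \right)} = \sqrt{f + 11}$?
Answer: $- \frac{529}{80} + \sqrt{187} \approx 7.0623$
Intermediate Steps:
$h{\left(f \right)} = -6 + \sqrt{11 + f}$ ($h{\left(f \right)} = -6 + \sqrt{f + 11} = -6 + \sqrt{11 + f}$)
$o = 20$ ($o = 5 + 15 = 20$)
$Q{\left(u,R \right)} = - \frac{49}{80}$ ($Q{\left(u,R \right)} = \left(-98\right) \frac{1}{160} = - \frac{49}{80}$)
$Q{\left(23,o \right)} + h{\left(176 \right)} = - \frac{49}{80} - \left(6 - \sqrt{11 + 176}\right) = - \frac{49}{80} - \left(6 - \sqrt{187}\right) = - \frac{529}{80} + \sqrt{187}$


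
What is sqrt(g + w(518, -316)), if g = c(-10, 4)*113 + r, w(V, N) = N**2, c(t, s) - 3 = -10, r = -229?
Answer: 2*sqrt(24709) ≈ 314.38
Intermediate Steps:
c(t, s) = -7 (c(t, s) = 3 - 10 = -7)
g = -1020 (g = -7*113 - 229 = -791 - 229 = -1020)
sqrt(g + w(518, -316)) = sqrt(-1020 + (-316)**2) = sqrt(-1020 + 99856) = sqrt(98836) = 2*sqrt(24709)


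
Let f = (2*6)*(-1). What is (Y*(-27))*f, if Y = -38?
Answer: -12312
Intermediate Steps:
f = -12 (f = 12*(-1) = -12)
(Y*(-27))*f = -38*(-27)*(-12) = 1026*(-12) = -12312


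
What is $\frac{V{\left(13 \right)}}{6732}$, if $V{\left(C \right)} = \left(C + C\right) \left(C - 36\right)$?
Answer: $- \frac{299}{3366} \approx -0.08883$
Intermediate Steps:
$V{\left(C \right)} = 2 C \left(-36 + C\right)$
$\frac{V{\left(13 \right)}}{6732} = \frac{2 \cdot 13 \left(-36 + 13\right)}{6732} = 2 \cdot 13 \left(-23\right) \frac{1}{6732} = \left(-598\right) \frac{1}{6732} = - \frac{299}{3366}$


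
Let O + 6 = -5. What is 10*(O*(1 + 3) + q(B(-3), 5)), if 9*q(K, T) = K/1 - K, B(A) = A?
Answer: -440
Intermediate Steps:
q(K, T) = 0 (q(K, T) = (K/1 - K)/9 = (K*1 - K)/9 = (K - K)/9 = (⅑)*0 = 0)
O = -11 (O = -6 - 5 = -11)
10*(O*(1 + 3) + q(B(-3), 5)) = 10*(-11*(1 + 3) + 0) = 10*(-11*4 + 0) = 10*(-44 + 0) = 10*(-44) = -440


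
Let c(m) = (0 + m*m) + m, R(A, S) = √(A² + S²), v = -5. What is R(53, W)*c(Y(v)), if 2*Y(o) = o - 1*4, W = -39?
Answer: 63*√4330/4 ≈ 1036.4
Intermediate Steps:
Y(o) = -2 + o/2 (Y(o) = (o - 1*4)/2 = (o - 4)/2 = (-4 + o)/2 = -2 + o/2)
c(m) = m + m² (c(m) = (0 + m²) + m = m² + m = m + m²)
R(53, W)*c(Y(v)) = √(53² + (-39)²)*((-2 + (½)*(-5))*(1 + (-2 + (½)*(-5)))) = √(2809 + 1521)*((-2 - 5/2)*(1 + (-2 - 5/2))) = √4330*(-9*(1 - 9/2)/2) = √4330*(-9/2*(-7/2)) = √4330*(63/4) = 63*√4330/4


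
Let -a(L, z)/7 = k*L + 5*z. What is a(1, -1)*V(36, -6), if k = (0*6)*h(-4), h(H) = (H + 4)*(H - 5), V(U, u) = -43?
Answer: -1505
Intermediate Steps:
h(H) = (-5 + H)*(4 + H) (h(H) = (4 + H)*(-5 + H) = (-5 + H)*(4 + H))
k = 0 (k = (0*6)*(-20 + (-4)**2 - 1*(-4)) = 0*(-20 + 16 + 4) = 0*0 = 0)
a(L, z) = -35*z (a(L, z) = -7*(0*L + 5*z) = -7*(0 + 5*z) = -35*z)
a(1, -1)*V(36, -6) = -35*(-1)*(-43) = 35*(-43) = -1505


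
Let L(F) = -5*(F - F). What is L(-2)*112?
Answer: 0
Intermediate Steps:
L(F) = 0 (L(F) = -5*0 = 0)
L(-2)*112 = 0*112 = 0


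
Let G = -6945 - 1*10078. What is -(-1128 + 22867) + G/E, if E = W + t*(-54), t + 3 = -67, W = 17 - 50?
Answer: -81473056/3747 ≈ -21744.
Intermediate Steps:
W = -33
t = -70 (t = -3 - 67 = -70)
G = -17023 (G = -6945 - 10078 = -17023)
E = 3747 (E = -33 - 70*(-54) = -33 + 3780 = 3747)
-(-1128 + 22867) + G/E = -(-1128 + 22867) - 17023/3747 = -1*21739 - 17023*1/3747 = -21739 - 17023/3747 = -81473056/3747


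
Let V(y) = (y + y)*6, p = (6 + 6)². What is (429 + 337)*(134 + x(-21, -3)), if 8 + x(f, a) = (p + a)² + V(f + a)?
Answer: 15104754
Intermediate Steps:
p = 144 (p = 12² = 144)
V(y) = 12*y (V(y) = (2*y)*6 = 12*y)
x(f, a) = -8 + (144 + a)² + 12*a + 12*f (x(f, a) = -8 + ((144 + a)² + 12*(f + a)) = -8 + ((144 + a)² + 12*(a + f)) = -8 + ((144 + a)² + (12*a + 12*f)) = -8 + ((144 + a)² + 12*a + 12*f) = -8 + (144 + a)² + 12*a + 12*f)
(429 + 337)*(134 + x(-21, -3)) = (429 + 337)*(134 + (20728 + (-3)² + 12*(-21) + 300*(-3))) = 766*(134 + (20728 + 9 - 252 - 900)) = 766*(134 + 19585) = 766*19719 = 15104754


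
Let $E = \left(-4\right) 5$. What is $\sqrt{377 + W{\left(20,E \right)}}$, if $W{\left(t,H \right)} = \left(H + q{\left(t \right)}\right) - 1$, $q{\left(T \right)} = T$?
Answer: $2 \sqrt{94} \approx 19.391$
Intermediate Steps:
$E = -20$
$W{\left(t,H \right)} = -1 + H + t$ ($W{\left(t,H \right)} = \left(H + t\right) - 1 = -1 + H + t$)
$\sqrt{377 + W{\left(20,E \right)}} = \sqrt{377 - 1} = \sqrt{376} = 2 \sqrt{94}$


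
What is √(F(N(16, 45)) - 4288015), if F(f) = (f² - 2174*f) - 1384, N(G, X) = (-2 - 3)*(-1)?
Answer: 2*I*√1075061 ≈ 2073.7*I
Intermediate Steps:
N(G, X) = 5 (N(G, X) = -5*(-1) = 5)
F(f) = -1384 + f² - 2174*f
√(F(N(16, 45)) - 4288015) = √((-1384 + 5² - 2174*5) - 4288015) = √((-1384 + 25 - 10870) - 4288015) = √(-12229 - 4288015) = √(-4300244) = 2*I*√1075061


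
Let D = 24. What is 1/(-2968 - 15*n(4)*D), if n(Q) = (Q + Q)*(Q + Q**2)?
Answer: -1/60568 ≈ -1.6510e-5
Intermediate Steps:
n(Q) = 2*Q*(Q + Q**2) (n(Q) = (2*Q)*(Q + Q**2) = 2*Q*(Q + Q**2))
1/(-2968 - 15*n(4)*D) = 1/(-2968 - 15*2*4**2*(1 + 4)*24) = 1/(-2968 - 15*2*16*5*24) = 1/(-2968 - 2400*24) = 1/(-2968 - 15*3840) = 1/(-2968 - 57600) = 1/(-60568) = -1/60568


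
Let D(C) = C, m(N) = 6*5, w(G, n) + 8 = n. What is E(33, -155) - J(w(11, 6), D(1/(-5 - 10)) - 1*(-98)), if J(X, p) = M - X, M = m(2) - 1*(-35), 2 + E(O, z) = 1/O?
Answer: -2276/33 ≈ -68.970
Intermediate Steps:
w(G, n) = -8 + n
m(N) = 30
E(O, z) = -2 + 1/O
M = 65 (M = 30 - 1*(-35) = 30 + 35 = 65)
J(X, p) = 65 - X
E(33, -155) - J(w(11, 6), D(1/(-5 - 10)) - 1*(-98)) = (-2 + 1/33) - (65 - (-8 + 6)) = (-2 + 1/33) - (65 - 1*(-2)) = -65/33 - (65 + 2) = -65/33 - 1*67 = -65/33 - 67 = -2276/33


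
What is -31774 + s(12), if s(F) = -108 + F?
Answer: -31870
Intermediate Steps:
-31774 + s(12) = -31774 + (-108 + 12) = -31774 - 96 = -31870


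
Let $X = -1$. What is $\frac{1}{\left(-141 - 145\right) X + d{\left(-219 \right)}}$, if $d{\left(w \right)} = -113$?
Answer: $\frac{1}{173} \approx 0.0057803$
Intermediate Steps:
$\frac{1}{\left(-141 - 145\right) X + d{\left(-219 \right)}} = \frac{1}{\left(-141 - 145\right) \left(-1\right) - 113} = \frac{1}{\left(-286\right) \left(-1\right) - 113} = \frac{1}{286 - 113} = \frac{1}{173}$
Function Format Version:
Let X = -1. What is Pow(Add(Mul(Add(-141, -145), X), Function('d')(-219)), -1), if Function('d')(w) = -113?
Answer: Rational(1, 173) ≈ 0.0057803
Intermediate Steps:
Pow(Add(Mul(Add(-141, -145), X), Function('d')(-219)), -1) = Pow(Add(Mul(Add(-141, -145), -1), -113), -1) = Pow(Add(Mul(-286, -1), -113), -1) = Pow(Add(286, -113), -1) = Pow(173, -1) = Rational(1, 173)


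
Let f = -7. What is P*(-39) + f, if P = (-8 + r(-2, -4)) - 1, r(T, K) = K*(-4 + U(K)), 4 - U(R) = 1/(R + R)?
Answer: 727/2 ≈ 363.50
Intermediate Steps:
U(R) = 4 - 1/(2*R) (U(R) = 4 - 1/(R + R) = 4 - 1/(2*R))
r(T, K) = -1/2 (r(T, K) = K*(-4 + (4 - 1/(2*K))) = K*(-1/(2*K)) = -1/2)
P = -19/2 (P = (-8 - 1/2) - 1 = -17/2 - 1 = -19/2 ≈ -9.5000)
P*(-39) + f = -19/2*(-39) - 7 = 741/2 - 7 = 727/2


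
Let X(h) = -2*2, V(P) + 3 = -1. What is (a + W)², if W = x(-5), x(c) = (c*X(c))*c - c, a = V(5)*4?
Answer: 12321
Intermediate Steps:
V(P) = -4 (V(P) = -3 - 1 = -4)
X(h) = -4
a = -16 (a = -4*4 = -16)
x(c) = -c - 4*c² (x(c) = (c*(-4))*c - c = (-4*c)*c - c = -4*c² - c = -c - 4*c²)
W = -95 (W = -5*(-1 - 4*(-5)) = -5*(-1 + 20) = -5*19 = -95)
(a + W)² = (-16 - 95)² = (-111)² = 12321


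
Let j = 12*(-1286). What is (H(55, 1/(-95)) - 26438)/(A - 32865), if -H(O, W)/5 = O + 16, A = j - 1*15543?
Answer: 8931/21280 ≈ 0.41969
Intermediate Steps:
j = -15432
A = -30975 (A = -15432 - 1*15543 = -15432 - 15543 = -30975)
H(O, W) = -80 - 5*O (H(O, W) = -5*(O + 16) = -5*(16 + O) = -80 - 5*O)
(H(55, 1/(-95)) - 26438)/(A - 32865) = ((-80 - 5*55) - 26438)/(-30975 - 32865) = ((-80 - 275) - 26438)/(-63840) = (-355 - 26438)*(-1/63840) = -26793*(-1/63840) = 8931/21280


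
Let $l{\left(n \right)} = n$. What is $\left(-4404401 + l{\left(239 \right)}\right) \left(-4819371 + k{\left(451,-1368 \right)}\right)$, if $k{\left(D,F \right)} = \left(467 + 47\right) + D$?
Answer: $21221040605772$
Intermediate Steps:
$k{\left(D,F \right)} = 514 + D$
$\left(-4404401 + l{\left(239 \right)}\right) \left(-4819371 + k{\left(451,-1368 \right)}\right) = \left(-4404401 + 239\right) \left(-4819371 + \left(514 + 451\right)\right) = - 4404162 \left(-4819371 + 965\right) = \left(-4404162\right) \left(-4818406\right) = 21221040605772$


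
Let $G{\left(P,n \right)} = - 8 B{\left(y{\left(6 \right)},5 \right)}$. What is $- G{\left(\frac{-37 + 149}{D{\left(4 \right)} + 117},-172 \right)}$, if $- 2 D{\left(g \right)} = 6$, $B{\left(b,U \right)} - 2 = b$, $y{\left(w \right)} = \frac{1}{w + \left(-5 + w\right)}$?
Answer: $\frac{120}{7} \approx 17.143$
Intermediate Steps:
$y{\left(w \right)} = \frac{1}{-5 + 2 w}$
$B{\left(b,U \right)} = 2 + b$
$D{\left(g \right)} = -3$ ($D{\left(g \right)} = \left(- \frac{1}{2}\right) 6 = -3$)
$G{\left(P,n \right)} = - \frac{120}{7}$ ($G{\left(P,n \right)} = - 8 \left(2 + \frac{1}{-5 + 2 \cdot 6}\right) = - 8 \left(2 + \frac{1}{-5 + 12}\right) = - 8 \left(2 + \frac{1}{7}\right) = \left(-8\right) \frac{15}{7} = - \frac{120}{7}$)
$- G{\left(\frac{-37 + 149}{D{\left(4 \right)} + 117},-172 \right)} = \left(-1\right) \left(- \frac{120}{7}\right) = \frac{120}{7}$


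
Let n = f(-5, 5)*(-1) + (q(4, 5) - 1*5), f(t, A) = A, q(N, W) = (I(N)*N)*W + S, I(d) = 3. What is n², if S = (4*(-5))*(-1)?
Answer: 4900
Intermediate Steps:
S = 20 (S = -20*(-1) = 20)
q(N, W) = 20 + 3*N*W (q(N, W) = (3*N)*W + 20 = 3*N*W + 20 = 20 + 3*N*W)
n = 70 (n = 5*(-1) + ((20 + 3*4*5) - 1*5) = -5 + ((20 + 60) - 5) = -5 + (80 - 5) = -5 + 75 = 70)
n² = 70² = 4900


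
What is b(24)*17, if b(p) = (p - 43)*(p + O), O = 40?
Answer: -20672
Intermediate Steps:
b(p) = (-43 + p)*(40 + p) (b(p) = (p - 43)*(p + 40) = (-43 + p)*(40 + p))
b(24)*17 = (-1720 + 24² - 3*24)*17 = (-1720 + 576 - 72)*17 = -1216*17 = -20672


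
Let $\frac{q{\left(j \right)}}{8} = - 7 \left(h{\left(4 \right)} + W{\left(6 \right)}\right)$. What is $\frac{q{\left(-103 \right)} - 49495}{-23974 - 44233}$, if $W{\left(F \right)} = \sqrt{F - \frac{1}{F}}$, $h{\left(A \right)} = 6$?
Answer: $\frac{49831}{68207} + \frac{28 \sqrt{210}}{204621} \approx 0.73257$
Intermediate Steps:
$q{\left(j \right)} = -336 - \frac{28 \sqrt{210}}{3}$ ($q{\left(j \right)} = 8 \left(- 7 \left(6 + \sqrt{6 - \frac{1}{6}}\right)\right) = 8 \left(- 7 \left(6 + \sqrt{\frac{35}{6}}\right)\right) = 8 \left(- 7 \left(6 + \frac{\sqrt{210}}{6}\right)\right) = 8 \left(-42 - \frac{7 \sqrt{210}}{6}\right) = -336 - \frac{28 \sqrt{210}}{3}$)
$\frac{q{\left(-103 \right)} - 49495}{-23974 - 44233} = \frac{\left(-336 - \frac{28 \sqrt{210}}{3}\right) - 49495}{-23974 - 44233} = \frac{-49831 - \frac{28 \sqrt{210}}{3}}{-68207} = \left(-49831 - \frac{28 \sqrt{210}}{3}\right) \left(- \frac{1}{68207}\right) = \frac{49831}{68207} + \frac{28 \sqrt{210}}{204621}$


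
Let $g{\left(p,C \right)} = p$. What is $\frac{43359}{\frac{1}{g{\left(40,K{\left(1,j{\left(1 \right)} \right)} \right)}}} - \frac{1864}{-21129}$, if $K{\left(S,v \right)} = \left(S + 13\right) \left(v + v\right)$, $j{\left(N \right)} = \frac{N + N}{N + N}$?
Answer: $\frac{36645294304}{21129} \approx 1.7344 \cdot 10^{6}$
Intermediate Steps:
$j{\left(N \right)} = 1$ ($j{\left(N \right)} = \frac{2 N}{2 N} = 2 N \frac{1}{2 N} = 1$)
$K{\left(S,v \right)} = 2 v \left(13 + S\right)$ ($K{\left(S,v \right)} = \left(13 + S\right) 2 v = 2 v \left(13 + S\right)$)
$\frac{43359}{\frac{1}{g{\left(40,K{\left(1,j{\left(1 \right)} \right)} \right)}}} - \frac{1864}{-21129} = \frac{43359}{\frac{1}{40}} - \frac{1864}{-21129} = 43359 \frac{1}{\frac{1}{40}} - - \frac{1864}{21129} = 43359 \cdot 40 + \frac{1864}{21129} = 1734360 + \frac{1864}{21129} = \frac{36645294304}{21129}$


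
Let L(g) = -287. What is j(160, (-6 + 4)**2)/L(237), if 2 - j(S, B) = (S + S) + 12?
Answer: 330/287 ≈ 1.1498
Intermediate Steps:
j(S, B) = -10 - 2*S (j(S, B) = 2 - ((S + S) + 12) = 2 - (2*S + 12) = 2 - (12 + 2*S) = 2 + (-12 - 2*S) = -10 - 2*S)
j(160, (-6 + 4)**2)/L(237) = (-10 - 2*160)/(-287) = (-10 - 320)*(-1/287) = -330*(-1/287) = 330/287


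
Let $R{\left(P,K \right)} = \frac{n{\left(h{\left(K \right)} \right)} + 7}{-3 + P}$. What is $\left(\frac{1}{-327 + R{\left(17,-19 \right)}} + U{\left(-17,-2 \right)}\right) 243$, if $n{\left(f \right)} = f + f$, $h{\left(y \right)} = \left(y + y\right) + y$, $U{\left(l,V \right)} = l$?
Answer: $- \frac{19357137}{4685} \approx -4131.7$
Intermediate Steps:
$h{\left(y \right)} = 3 y$ ($h{\left(y \right)} = 2 y + y = 3 y$)
$n{\left(f \right)} = 2 f$
$R{\left(P,K \right)} = \frac{7 + 6 K}{-3 + P}$ ($R{\left(P,K \right)} = \frac{2 \cdot 3 K + 7}{-3 + P} = \frac{6 K + 7}{-3 + P} = \frac{7 + 6 K}{-3 + P}$)
$\left(\frac{1}{-327 + R{\left(17,-19 \right)}} + U{\left(-17,-2 \right)}\right) 243 = \left(\frac{1}{-327 + \frac{7 + 6 \left(-19\right)}{-3 + 17}} - 17\right) 243 = \left(\frac{1}{-327 + \frac{7 - 114}{14}} - 17\right) 243 = \left(\frac{1}{-327 + \frac{1}{14} \left(-107\right)} - 17\right) 243 = \left(\frac{1}{-327 - \frac{107}{14}} - 17\right) 243 = \left(\frac{1}{- \frac{4685}{14}} - 17\right) 243 = \left(- \frac{14}{4685} - 17\right) 243 = \left(- \frac{79659}{4685}\right) 243 = - \frac{19357137}{4685}$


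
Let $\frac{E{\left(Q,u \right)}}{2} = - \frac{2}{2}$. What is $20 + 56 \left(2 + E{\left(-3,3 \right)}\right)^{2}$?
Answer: $20$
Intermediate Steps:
$E{\left(Q,u \right)} = -2$ ($E{\left(Q,u \right)} = 2 \left(- \frac{2}{2}\right) = 2 \left(\left(-2\right) \frac{1}{2}\right) = 2 \left(-1\right) = -2$)
$20 + 56 \left(2 + E{\left(-3,3 \right)}\right)^{2} = 20 + 56 \left(2 - 2\right)^{2} = 20 + 56 \cdot 0^{2} = 20 + 56 \cdot 0 = 20 + 0 = 20$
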